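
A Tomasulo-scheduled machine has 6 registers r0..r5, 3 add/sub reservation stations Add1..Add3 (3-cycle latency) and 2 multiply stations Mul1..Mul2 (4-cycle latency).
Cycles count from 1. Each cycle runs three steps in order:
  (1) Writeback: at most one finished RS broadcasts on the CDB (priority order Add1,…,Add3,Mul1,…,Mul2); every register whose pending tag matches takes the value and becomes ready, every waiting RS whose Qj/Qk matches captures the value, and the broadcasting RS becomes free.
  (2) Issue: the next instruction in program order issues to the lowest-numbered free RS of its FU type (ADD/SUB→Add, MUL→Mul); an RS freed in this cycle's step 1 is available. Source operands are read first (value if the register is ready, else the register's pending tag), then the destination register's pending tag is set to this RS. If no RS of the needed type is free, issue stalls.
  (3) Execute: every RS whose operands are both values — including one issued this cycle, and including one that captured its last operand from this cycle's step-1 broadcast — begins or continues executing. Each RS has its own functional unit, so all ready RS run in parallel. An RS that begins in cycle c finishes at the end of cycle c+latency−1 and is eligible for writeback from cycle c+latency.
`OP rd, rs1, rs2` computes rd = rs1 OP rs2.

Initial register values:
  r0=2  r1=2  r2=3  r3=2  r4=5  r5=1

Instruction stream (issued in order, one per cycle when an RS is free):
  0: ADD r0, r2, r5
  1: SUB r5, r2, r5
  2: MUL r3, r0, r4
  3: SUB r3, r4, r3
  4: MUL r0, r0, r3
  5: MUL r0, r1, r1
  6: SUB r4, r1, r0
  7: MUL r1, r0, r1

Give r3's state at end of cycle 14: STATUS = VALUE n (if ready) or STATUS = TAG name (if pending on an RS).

cycle 1: issue ADD r0<-Add1 // r0:Add1,r1:2,r2:3,r3:2,r4:5,r5:1
cycle 2: issue SUB r5<-Add2 // r0:Add1,r1:2,r2:3,r3:2,r4:5,r5:Add2
cycle 3: issue MUL r3<-Mul1 // r0:Add1,r1:2,r2:3,r3:Mul1,r4:5,r5:Add2
cycle 4: CDB Add1=4; issue SUB r3<-Add1 // r0:4,r1:2,r2:3,r3:Add1,r4:5,r5:Add2
cycle 5: CDB Add2=2; issue MUL r0<-Mul2 // r0:Mul2,r1:2,r2:3,r3:Add1,r4:5,r5:2
cycle 6: stall // r0:Mul2,r1:2,r2:3,r3:Add1,r4:5,r5:2
cycle 7: stall // r0:Mul2,r1:2,r2:3,r3:Add1,r4:5,r5:2
cycle 8: CDB Mul1=20; issue MUL r0<-Mul1 // r0:Mul1,r1:2,r2:3,r3:Add1,r4:5,r5:2
cycle 9: issue SUB r4<-Add2 // r0:Mul1,r1:2,r2:3,r3:Add1,r4:Add2,r5:2
cycle 10: stall // r0:Mul1,r1:2,r2:3,r3:Add1,r4:Add2,r5:2
cycle 11: CDB Add1=-15; stall // r0:Mul1,r1:2,r2:3,r3:-15,r4:Add2,r5:2
cycle 12: CDB Mul1=4; issue MUL r1<-Mul1 // r0:4,r1:Mul1,r2:3,r3:-15,r4:Add2,r5:2
cycle 13: - // r0:4,r1:Mul1,r2:3,r3:-15,r4:Add2,r5:2
cycle 14: - // r0:4,r1:Mul1,r2:3,r3:-15,r4:Add2,r5:2

STATUS = VALUE -15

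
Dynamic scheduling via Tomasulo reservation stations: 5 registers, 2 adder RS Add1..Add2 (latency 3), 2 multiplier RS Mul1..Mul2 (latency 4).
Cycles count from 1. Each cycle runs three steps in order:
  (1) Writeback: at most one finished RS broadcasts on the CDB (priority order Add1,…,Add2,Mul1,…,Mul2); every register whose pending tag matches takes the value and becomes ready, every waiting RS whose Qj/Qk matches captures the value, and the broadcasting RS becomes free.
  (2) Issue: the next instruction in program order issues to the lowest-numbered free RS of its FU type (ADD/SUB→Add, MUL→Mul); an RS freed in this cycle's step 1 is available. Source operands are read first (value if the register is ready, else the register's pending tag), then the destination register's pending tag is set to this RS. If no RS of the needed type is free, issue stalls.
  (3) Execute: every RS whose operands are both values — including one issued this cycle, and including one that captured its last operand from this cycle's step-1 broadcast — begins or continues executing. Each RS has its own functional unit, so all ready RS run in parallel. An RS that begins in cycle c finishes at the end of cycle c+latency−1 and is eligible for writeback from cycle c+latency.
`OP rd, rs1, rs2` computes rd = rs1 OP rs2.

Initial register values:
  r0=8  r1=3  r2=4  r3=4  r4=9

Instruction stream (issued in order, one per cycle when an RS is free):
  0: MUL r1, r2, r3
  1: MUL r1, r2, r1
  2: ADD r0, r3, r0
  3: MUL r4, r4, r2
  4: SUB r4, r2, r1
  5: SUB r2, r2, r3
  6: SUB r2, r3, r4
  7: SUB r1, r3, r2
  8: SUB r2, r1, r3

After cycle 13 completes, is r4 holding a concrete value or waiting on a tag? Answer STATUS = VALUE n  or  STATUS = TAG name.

STATUS = TAG Add1

c1: issue MUL r1<-Mul1 | r0:8,r1:Mul1,r2:4,r3:4,r4:9
c2: issue MUL r1<-Mul2 | r0:8,r1:Mul2,r2:4,r3:4,r4:9
c3: issue ADD r0<-Add1 | r0:Add1,r1:Mul2,r2:4,r3:4,r4:9
c4: stall | r0:Add1,r1:Mul2,r2:4,r3:4,r4:9
c5: CDB Mul1=16; issue MUL r4<-Mul1 | r0:Add1,r1:Mul2,r2:4,r3:4,r4:Mul1
c6: CDB Add1=12; issue SUB r4<-Add1 | r0:12,r1:Mul2,r2:4,r3:4,r4:Add1
c7: issue SUB r2<-Add2 | r0:12,r1:Mul2,r2:Add2,r3:4,r4:Add1
c8: stall | r0:12,r1:Mul2,r2:Add2,r3:4,r4:Add1
c9: CDB Mul1=36; stall | r0:12,r1:Mul2,r2:Add2,r3:4,r4:Add1
c10: CDB Add2=0; issue SUB r2<-Add2 | r0:12,r1:Mul2,r2:Add2,r3:4,r4:Add1
c11: CDB Mul2=64; stall | r0:12,r1:64,r2:Add2,r3:4,r4:Add1
c12: stall | r0:12,r1:64,r2:Add2,r3:4,r4:Add1
c13: stall | r0:12,r1:64,r2:Add2,r3:4,r4:Add1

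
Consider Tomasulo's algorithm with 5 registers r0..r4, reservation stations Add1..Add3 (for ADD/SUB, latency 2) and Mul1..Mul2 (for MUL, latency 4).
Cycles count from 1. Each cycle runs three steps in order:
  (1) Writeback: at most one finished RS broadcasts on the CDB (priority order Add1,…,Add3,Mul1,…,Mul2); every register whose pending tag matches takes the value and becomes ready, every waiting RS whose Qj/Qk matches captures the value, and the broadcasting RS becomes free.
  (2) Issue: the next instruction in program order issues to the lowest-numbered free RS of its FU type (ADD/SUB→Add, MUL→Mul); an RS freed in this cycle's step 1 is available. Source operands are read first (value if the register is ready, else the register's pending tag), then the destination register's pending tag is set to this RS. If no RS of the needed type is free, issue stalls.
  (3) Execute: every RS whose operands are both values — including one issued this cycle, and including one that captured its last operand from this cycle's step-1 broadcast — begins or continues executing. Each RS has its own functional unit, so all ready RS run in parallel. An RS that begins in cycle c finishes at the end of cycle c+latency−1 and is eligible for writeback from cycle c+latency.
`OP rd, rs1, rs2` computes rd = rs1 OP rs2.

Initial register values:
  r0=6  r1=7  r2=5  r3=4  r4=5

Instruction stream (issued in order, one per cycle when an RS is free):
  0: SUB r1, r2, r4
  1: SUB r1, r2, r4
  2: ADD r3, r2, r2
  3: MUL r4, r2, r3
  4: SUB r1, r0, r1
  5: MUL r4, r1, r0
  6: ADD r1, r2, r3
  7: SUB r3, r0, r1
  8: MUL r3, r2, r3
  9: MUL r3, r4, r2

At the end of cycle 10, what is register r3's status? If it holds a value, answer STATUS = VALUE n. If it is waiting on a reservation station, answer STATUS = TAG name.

STATUS = TAG Mul1

  c1: issue SUB r1<-Add1  regs: r0:6,r1:Add1,r2:5,r3:4,r4:5
  c2: issue SUB r1<-Add2  regs: r0:6,r1:Add2,r2:5,r3:4,r4:5
  c3: CDB Add1=0; issue ADD r3<-Add1  regs: r0:6,r1:Add2,r2:5,r3:Add1,r4:5
  c4: CDB Add2=0; issue MUL r4<-Mul1  regs: r0:6,r1:0,r2:5,r3:Add1,r4:Mul1
  c5: CDB Add1=10; issue SUB r1<-Add1  regs: r0:6,r1:Add1,r2:5,r3:10,r4:Mul1
  c6: issue MUL r4<-Mul2  regs: r0:6,r1:Add1,r2:5,r3:10,r4:Mul2
  c7: CDB Add1=6; issue ADD r1<-Add1  regs: r0:6,r1:Add1,r2:5,r3:10,r4:Mul2
  c8: issue SUB r3<-Add2  regs: r0:6,r1:Add1,r2:5,r3:Add2,r4:Mul2
  c9: CDB Add1=15; stall  regs: r0:6,r1:15,r2:5,r3:Add2,r4:Mul2
  c10: CDB Mul1=50; issue MUL r3<-Mul1  regs: r0:6,r1:15,r2:5,r3:Mul1,r4:Mul2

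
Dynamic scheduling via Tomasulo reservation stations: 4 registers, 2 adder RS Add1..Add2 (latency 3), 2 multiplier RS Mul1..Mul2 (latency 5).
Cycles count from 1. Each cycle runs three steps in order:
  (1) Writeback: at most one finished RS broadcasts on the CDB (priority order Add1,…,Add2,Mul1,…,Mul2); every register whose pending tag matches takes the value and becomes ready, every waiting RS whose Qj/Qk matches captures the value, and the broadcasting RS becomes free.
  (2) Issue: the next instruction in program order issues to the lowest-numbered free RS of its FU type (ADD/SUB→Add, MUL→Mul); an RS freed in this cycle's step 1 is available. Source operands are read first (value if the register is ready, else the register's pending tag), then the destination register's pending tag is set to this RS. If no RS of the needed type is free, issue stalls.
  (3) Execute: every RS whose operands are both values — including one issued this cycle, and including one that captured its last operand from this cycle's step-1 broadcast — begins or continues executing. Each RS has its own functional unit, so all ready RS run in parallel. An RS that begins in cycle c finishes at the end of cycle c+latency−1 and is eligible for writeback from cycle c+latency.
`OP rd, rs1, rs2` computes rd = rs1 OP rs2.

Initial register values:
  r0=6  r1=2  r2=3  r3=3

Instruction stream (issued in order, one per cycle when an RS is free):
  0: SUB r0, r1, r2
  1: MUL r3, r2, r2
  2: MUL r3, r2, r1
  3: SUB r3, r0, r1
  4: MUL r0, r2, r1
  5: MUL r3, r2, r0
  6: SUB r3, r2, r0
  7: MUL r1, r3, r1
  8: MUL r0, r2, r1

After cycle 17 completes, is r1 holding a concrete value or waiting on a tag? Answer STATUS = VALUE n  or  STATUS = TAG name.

cycle 1: issue SUB r0<-Add1 // r0:Add1,r1:2,r2:3,r3:3
cycle 2: issue MUL r3<-Mul1 // r0:Add1,r1:2,r2:3,r3:Mul1
cycle 3: issue MUL r3<-Mul2 // r0:Add1,r1:2,r2:3,r3:Mul2
cycle 4: CDB Add1=-1; issue SUB r3<-Add1 // r0:-1,r1:2,r2:3,r3:Add1
cycle 5: stall // r0:-1,r1:2,r2:3,r3:Add1
cycle 6: stall // r0:-1,r1:2,r2:3,r3:Add1
cycle 7: CDB Add1=-3; stall // r0:-1,r1:2,r2:3,r3:-3
cycle 8: CDB Mul1=9; issue MUL r0<-Mul1 // r0:Mul1,r1:2,r2:3,r3:-3
cycle 9: CDB Mul2=6; issue MUL r3<-Mul2 // r0:Mul1,r1:2,r2:3,r3:Mul2
cycle 10: issue SUB r3<-Add1 // r0:Mul1,r1:2,r2:3,r3:Add1
cycle 11: stall // r0:Mul1,r1:2,r2:3,r3:Add1
cycle 12: stall // r0:Mul1,r1:2,r2:3,r3:Add1
cycle 13: CDB Mul1=6; issue MUL r1<-Mul1 // r0:6,r1:Mul1,r2:3,r3:Add1
cycle 14: stall // r0:6,r1:Mul1,r2:3,r3:Add1
cycle 15: stall // r0:6,r1:Mul1,r2:3,r3:Add1
cycle 16: CDB Add1=-3; stall // r0:6,r1:Mul1,r2:3,r3:-3
cycle 17: stall // r0:6,r1:Mul1,r2:3,r3:-3

STATUS = TAG Mul1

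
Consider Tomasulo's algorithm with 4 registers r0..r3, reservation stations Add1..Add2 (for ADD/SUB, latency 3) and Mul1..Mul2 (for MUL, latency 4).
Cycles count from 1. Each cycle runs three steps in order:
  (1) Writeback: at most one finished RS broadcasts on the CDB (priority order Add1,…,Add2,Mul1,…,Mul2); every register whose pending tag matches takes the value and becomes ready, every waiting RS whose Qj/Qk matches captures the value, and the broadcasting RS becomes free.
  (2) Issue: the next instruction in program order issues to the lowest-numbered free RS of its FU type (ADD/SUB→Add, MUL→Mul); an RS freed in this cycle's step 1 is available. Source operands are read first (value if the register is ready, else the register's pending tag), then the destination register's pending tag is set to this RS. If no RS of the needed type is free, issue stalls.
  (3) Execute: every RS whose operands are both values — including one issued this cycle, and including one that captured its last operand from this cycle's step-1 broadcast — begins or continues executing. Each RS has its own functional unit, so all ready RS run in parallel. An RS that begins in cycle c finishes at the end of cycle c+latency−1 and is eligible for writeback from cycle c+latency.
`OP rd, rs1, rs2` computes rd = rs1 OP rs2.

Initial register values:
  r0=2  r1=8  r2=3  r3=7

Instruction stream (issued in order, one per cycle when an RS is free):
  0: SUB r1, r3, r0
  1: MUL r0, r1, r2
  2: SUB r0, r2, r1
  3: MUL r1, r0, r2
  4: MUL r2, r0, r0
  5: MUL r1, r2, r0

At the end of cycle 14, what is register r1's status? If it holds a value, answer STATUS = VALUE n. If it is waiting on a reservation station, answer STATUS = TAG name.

c1: issue SUB r1<-Add1 | r0:2,r1:Add1,r2:3,r3:7
c2: issue MUL r0<-Mul1 | r0:Mul1,r1:Add1,r2:3,r3:7
c3: issue SUB r0<-Add2 | r0:Add2,r1:Add1,r2:3,r3:7
c4: CDB Add1=5; issue MUL r1<-Mul2 | r0:Add2,r1:Mul2,r2:3,r3:7
c5: stall | r0:Add2,r1:Mul2,r2:3,r3:7
c6: stall | r0:Add2,r1:Mul2,r2:3,r3:7
c7: CDB Add2=-2; stall | r0:-2,r1:Mul2,r2:3,r3:7
c8: CDB Mul1=15; issue MUL r2<-Mul1 | r0:-2,r1:Mul2,r2:Mul1,r3:7
c9: stall | r0:-2,r1:Mul2,r2:Mul1,r3:7
c10: stall | r0:-2,r1:Mul2,r2:Mul1,r3:7
c11: CDB Mul2=-6; issue MUL r1<-Mul2 | r0:-2,r1:Mul2,r2:Mul1,r3:7
c12: CDB Mul1=4 | r0:-2,r1:Mul2,r2:4,r3:7
c13: - | r0:-2,r1:Mul2,r2:4,r3:7
c14: - | r0:-2,r1:Mul2,r2:4,r3:7

STATUS = TAG Mul2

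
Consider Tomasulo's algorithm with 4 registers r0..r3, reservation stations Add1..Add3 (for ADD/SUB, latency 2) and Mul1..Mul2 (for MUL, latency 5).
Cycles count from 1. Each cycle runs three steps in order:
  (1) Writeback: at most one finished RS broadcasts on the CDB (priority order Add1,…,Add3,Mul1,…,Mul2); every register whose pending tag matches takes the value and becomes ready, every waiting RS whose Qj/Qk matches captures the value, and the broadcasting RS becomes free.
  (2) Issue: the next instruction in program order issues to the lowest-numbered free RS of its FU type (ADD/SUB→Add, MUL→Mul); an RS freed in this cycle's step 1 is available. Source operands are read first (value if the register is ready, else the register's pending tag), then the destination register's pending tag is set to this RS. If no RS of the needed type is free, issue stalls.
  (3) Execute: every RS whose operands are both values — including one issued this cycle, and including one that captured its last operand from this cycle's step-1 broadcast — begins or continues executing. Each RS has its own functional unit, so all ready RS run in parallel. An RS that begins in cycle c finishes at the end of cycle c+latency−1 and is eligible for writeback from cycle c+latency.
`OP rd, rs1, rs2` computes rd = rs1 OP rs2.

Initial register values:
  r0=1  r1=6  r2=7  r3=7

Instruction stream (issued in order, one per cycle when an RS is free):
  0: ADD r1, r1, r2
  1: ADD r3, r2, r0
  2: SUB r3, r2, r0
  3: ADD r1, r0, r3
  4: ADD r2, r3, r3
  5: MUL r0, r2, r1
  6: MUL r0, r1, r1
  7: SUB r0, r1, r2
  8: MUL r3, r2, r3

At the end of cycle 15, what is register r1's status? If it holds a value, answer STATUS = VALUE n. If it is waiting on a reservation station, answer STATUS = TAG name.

cycle 1: issue ADD r1<-Add1 // r0:1,r1:Add1,r2:7,r3:7
cycle 2: issue ADD r3<-Add2 // r0:1,r1:Add1,r2:7,r3:Add2
cycle 3: CDB Add1=13; issue SUB r3<-Add1 // r0:1,r1:13,r2:7,r3:Add1
cycle 4: CDB Add2=8; issue ADD r1<-Add2 // r0:1,r1:Add2,r2:7,r3:Add1
cycle 5: CDB Add1=6; issue ADD r2<-Add1 // r0:1,r1:Add2,r2:Add1,r3:6
cycle 6: issue MUL r0<-Mul1 // r0:Mul1,r1:Add2,r2:Add1,r3:6
cycle 7: CDB Add1=12; issue MUL r0<-Mul2 // r0:Mul2,r1:Add2,r2:12,r3:6
cycle 8: CDB Add2=7; issue SUB r0<-Add1 // r0:Add1,r1:7,r2:12,r3:6
cycle 9: stall // r0:Add1,r1:7,r2:12,r3:6
cycle 10: CDB Add1=-5; stall // r0:-5,r1:7,r2:12,r3:6
cycle 11: stall // r0:-5,r1:7,r2:12,r3:6
cycle 12: stall // r0:-5,r1:7,r2:12,r3:6
cycle 13: CDB Mul1=84; issue MUL r3<-Mul1 // r0:-5,r1:7,r2:12,r3:Mul1
cycle 14: CDB Mul2=49 // r0:-5,r1:7,r2:12,r3:Mul1
cycle 15: - // r0:-5,r1:7,r2:12,r3:Mul1

STATUS = VALUE 7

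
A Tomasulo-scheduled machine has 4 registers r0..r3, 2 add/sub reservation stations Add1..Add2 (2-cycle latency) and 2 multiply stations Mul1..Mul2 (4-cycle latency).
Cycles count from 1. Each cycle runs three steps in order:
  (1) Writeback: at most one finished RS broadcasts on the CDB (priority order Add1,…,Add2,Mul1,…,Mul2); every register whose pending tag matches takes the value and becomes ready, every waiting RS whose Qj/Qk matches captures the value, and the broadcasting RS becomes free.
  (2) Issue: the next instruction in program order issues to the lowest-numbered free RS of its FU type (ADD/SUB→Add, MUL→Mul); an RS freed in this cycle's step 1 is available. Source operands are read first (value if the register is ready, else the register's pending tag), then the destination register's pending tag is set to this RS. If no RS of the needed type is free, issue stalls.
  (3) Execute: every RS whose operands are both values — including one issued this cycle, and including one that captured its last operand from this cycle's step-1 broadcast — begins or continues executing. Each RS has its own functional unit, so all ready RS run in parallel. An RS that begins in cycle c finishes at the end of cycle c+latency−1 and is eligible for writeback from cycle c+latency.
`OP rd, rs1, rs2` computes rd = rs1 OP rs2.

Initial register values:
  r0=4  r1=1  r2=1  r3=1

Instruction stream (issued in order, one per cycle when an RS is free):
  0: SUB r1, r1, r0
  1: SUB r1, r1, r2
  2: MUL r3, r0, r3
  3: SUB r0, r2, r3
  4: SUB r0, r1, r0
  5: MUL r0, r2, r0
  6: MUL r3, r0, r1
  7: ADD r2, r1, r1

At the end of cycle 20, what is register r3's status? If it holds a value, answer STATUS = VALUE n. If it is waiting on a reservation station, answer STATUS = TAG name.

  c1: issue SUB r1<-Add1  regs: r0:4,r1:Add1,r2:1,r3:1
  c2: issue SUB r1<-Add2  regs: r0:4,r1:Add2,r2:1,r3:1
  c3: CDB Add1=-3; issue MUL r3<-Mul1  regs: r0:4,r1:Add2,r2:1,r3:Mul1
  c4: issue SUB r0<-Add1  regs: r0:Add1,r1:Add2,r2:1,r3:Mul1
  c5: CDB Add2=-4; issue SUB r0<-Add2  regs: r0:Add2,r1:-4,r2:1,r3:Mul1
  c6: issue MUL r0<-Mul2  regs: r0:Mul2,r1:-4,r2:1,r3:Mul1
  c7: CDB Mul1=4; issue MUL r3<-Mul1  regs: r0:Mul2,r1:-4,r2:1,r3:Mul1
  c8: stall  regs: r0:Mul2,r1:-4,r2:1,r3:Mul1
  c9: CDB Add1=-3; issue ADD r2<-Add1  regs: r0:Mul2,r1:-4,r2:Add1,r3:Mul1
  c10: -  regs: r0:Mul2,r1:-4,r2:Add1,r3:Mul1
  c11: CDB Add1=-8  regs: r0:Mul2,r1:-4,r2:-8,r3:Mul1
  c12: CDB Add2=-1  regs: r0:Mul2,r1:-4,r2:-8,r3:Mul1
  c13: -  regs: r0:Mul2,r1:-4,r2:-8,r3:Mul1
  c14: -  regs: r0:Mul2,r1:-4,r2:-8,r3:Mul1
  c15: -  regs: r0:Mul2,r1:-4,r2:-8,r3:Mul1
  c16: CDB Mul2=-1  regs: r0:-1,r1:-4,r2:-8,r3:Mul1
  c17: -  regs: r0:-1,r1:-4,r2:-8,r3:Mul1
  c18: -  regs: r0:-1,r1:-4,r2:-8,r3:Mul1
  c19: -  regs: r0:-1,r1:-4,r2:-8,r3:Mul1
  c20: CDB Mul1=4  regs: r0:-1,r1:-4,r2:-8,r3:4

STATUS = VALUE 4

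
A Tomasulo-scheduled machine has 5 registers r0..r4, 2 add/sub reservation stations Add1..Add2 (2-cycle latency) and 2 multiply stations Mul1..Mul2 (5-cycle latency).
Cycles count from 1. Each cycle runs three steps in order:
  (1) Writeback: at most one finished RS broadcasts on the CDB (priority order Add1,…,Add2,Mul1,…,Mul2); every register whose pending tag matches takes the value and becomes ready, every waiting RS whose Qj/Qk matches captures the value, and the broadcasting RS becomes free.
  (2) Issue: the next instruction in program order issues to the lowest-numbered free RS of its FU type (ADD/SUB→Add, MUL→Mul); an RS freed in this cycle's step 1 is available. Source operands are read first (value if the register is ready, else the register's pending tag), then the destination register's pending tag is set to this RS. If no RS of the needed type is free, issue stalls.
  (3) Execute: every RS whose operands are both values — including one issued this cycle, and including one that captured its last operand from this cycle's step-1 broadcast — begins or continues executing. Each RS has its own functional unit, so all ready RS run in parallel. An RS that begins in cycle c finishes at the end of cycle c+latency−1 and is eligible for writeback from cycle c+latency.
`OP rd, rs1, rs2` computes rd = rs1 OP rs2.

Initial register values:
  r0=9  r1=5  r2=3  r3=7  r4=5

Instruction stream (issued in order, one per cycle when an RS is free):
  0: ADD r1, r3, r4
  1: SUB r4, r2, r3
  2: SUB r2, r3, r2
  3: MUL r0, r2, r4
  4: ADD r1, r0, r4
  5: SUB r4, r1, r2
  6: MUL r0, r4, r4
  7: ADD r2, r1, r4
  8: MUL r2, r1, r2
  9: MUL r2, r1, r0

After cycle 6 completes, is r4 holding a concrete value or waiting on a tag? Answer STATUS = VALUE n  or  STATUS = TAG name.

cycle 1: issue ADD r1<-Add1 // r0:9,r1:Add1,r2:3,r3:7,r4:5
cycle 2: issue SUB r4<-Add2 // r0:9,r1:Add1,r2:3,r3:7,r4:Add2
cycle 3: CDB Add1=12; issue SUB r2<-Add1 // r0:9,r1:12,r2:Add1,r3:7,r4:Add2
cycle 4: CDB Add2=-4; issue MUL r0<-Mul1 // r0:Mul1,r1:12,r2:Add1,r3:7,r4:-4
cycle 5: CDB Add1=4; issue ADD r1<-Add1 // r0:Mul1,r1:Add1,r2:4,r3:7,r4:-4
cycle 6: issue SUB r4<-Add2 // r0:Mul1,r1:Add1,r2:4,r3:7,r4:Add2

STATUS = TAG Add2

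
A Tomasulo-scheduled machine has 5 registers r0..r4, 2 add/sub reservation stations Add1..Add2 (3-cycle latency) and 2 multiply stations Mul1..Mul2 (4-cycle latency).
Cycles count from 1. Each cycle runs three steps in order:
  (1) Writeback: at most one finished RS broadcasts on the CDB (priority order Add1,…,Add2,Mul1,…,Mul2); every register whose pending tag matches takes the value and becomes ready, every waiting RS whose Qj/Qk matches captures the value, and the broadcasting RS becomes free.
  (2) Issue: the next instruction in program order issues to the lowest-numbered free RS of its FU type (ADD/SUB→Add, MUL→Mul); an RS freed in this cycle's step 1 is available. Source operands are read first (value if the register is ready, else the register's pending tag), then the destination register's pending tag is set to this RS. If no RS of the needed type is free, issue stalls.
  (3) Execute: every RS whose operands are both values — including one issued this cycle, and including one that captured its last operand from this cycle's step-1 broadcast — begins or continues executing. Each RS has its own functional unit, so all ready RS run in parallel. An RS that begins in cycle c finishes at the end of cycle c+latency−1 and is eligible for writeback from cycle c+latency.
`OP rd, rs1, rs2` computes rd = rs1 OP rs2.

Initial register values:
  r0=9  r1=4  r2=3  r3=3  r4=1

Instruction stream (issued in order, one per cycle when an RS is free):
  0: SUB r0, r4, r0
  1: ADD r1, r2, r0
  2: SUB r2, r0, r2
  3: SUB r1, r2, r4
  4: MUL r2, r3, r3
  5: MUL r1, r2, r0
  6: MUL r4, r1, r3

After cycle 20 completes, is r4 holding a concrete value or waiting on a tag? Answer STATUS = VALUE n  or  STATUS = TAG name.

STATUS = VALUE -216

c1: issue SUB r0<-Add1 | r0:Add1,r1:4,r2:3,r3:3,r4:1
c2: issue ADD r1<-Add2 | r0:Add1,r1:Add2,r2:3,r3:3,r4:1
c3: stall | r0:Add1,r1:Add2,r2:3,r3:3,r4:1
c4: CDB Add1=-8; issue SUB r2<-Add1 | r0:-8,r1:Add2,r2:Add1,r3:3,r4:1
c5: stall | r0:-8,r1:Add2,r2:Add1,r3:3,r4:1
c6: stall | r0:-8,r1:Add2,r2:Add1,r3:3,r4:1
c7: CDB Add1=-11; issue SUB r1<-Add1 | r0:-8,r1:Add1,r2:-11,r3:3,r4:1
c8: CDB Add2=-5; issue MUL r2<-Mul1 | r0:-8,r1:Add1,r2:Mul1,r3:3,r4:1
c9: issue MUL r1<-Mul2 | r0:-8,r1:Mul2,r2:Mul1,r3:3,r4:1
c10: CDB Add1=-12; stall | r0:-8,r1:Mul2,r2:Mul1,r3:3,r4:1
c11: stall | r0:-8,r1:Mul2,r2:Mul1,r3:3,r4:1
c12: CDB Mul1=9; issue MUL r4<-Mul1 | r0:-8,r1:Mul2,r2:9,r3:3,r4:Mul1
c13: - | r0:-8,r1:Mul2,r2:9,r3:3,r4:Mul1
c14: - | r0:-8,r1:Mul2,r2:9,r3:3,r4:Mul1
c15: - | r0:-8,r1:Mul2,r2:9,r3:3,r4:Mul1
c16: CDB Mul2=-72 | r0:-8,r1:-72,r2:9,r3:3,r4:Mul1
c17: - | r0:-8,r1:-72,r2:9,r3:3,r4:Mul1
c18: - | r0:-8,r1:-72,r2:9,r3:3,r4:Mul1
c19: - | r0:-8,r1:-72,r2:9,r3:3,r4:Mul1
c20: CDB Mul1=-216 | r0:-8,r1:-72,r2:9,r3:3,r4:-216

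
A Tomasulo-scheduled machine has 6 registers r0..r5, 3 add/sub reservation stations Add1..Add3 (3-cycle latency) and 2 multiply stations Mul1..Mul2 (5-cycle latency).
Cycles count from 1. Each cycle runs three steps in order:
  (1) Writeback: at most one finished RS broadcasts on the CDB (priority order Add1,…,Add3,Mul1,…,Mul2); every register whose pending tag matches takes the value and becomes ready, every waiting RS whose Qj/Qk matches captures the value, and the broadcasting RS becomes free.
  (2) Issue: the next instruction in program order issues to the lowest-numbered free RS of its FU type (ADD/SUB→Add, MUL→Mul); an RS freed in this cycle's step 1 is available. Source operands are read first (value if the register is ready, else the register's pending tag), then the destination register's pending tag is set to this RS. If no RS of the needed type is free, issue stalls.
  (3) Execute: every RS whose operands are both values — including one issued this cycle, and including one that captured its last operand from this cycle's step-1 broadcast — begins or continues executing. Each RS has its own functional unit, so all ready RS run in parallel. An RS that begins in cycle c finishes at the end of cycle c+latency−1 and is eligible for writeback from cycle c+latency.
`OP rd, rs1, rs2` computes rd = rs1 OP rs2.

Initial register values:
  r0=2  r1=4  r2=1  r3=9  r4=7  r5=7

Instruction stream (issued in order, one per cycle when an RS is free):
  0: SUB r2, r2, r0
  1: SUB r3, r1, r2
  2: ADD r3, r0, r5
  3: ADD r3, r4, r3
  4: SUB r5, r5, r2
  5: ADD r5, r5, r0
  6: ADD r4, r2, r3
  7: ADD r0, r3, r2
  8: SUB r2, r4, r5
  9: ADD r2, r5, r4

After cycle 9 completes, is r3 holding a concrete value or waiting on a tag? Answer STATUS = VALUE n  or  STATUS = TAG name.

  c1: issue SUB r2<-Add1  regs: r0:2,r1:4,r2:Add1,r3:9,r4:7,r5:7
  c2: issue SUB r3<-Add2  regs: r0:2,r1:4,r2:Add1,r3:Add2,r4:7,r5:7
  c3: issue ADD r3<-Add3  regs: r0:2,r1:4,r2:Add1,r3:Add3,r4:7,r5:7
  c4: CDB Add1=-1; issue ADD r3<-Add1  regs: r0:2,r1:4,r2:-1,r3:Add1,r4:7,r5:7
  c5: stall  regs: r0:2,r1:4,r2:-1,r3:Add1,r4:7,r5:7
  c6: CDB Add3=9; issue SUB r5<-Add3  regs: r0:2,r1:4,r2:-1,r3:Add1,r4:7,r5:Add3
  c7: CDB Add2=5; issue ADD r5<-Add2  regs: r0:2,r1:4,r2:-1,r3:Add1,r4:7,r5:Add2
  c8: stall  regs: r0:2,r1:4,r2:-1,r3:Add1,r4:7,r5:Add2
  c9: CDB Add1=16; issue ADD r4<-Add1  regs: r0:2,r1:4,r2:-1,r3:16,r4:Add1,r5:Add2

STATUS = VALUE 16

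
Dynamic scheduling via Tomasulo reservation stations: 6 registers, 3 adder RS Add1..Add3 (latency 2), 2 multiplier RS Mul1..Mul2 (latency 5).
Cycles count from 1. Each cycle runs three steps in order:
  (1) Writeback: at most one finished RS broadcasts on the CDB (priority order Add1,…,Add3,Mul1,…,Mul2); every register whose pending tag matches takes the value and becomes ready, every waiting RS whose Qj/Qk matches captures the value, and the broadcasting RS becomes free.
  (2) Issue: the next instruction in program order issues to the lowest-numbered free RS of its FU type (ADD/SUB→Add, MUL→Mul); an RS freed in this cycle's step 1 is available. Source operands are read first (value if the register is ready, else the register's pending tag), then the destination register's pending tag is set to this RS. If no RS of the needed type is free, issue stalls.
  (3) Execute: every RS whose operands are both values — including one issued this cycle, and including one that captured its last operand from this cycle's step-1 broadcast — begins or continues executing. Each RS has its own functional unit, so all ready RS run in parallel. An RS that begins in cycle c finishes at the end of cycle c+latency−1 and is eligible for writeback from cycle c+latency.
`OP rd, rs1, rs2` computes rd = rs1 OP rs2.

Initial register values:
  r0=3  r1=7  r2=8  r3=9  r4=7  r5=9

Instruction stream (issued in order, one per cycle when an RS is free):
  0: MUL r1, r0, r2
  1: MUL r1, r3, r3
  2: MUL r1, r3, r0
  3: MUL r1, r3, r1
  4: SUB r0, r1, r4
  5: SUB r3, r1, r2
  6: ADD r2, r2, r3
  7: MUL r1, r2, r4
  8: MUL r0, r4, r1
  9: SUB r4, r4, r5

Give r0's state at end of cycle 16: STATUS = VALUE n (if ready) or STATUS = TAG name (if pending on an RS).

STATUS = TAG Mul2

  c1: issue MUL r1<-Mul1  regs: r0:3,r1:Mul1,r2:8,r3:9,r4:7,r5:9
  c2: issue MUL r1<-Mul2  regs: r0:3,r1:Mul2,r2:8,r3:9,r4:7,r5:9
  c3: stall  regs: r0:3,r1:Mul2,r2:8,r3:9,r4:7,r5:9
  c4: stall  regs: r0:3,r1:Mul2,r2:8,r3:9,r4:7,r5:9
  c5: stall  regs: r0:3,r1:Mul2,r2:8,r3:9,r4:7,r5:9
  c6: CDB Mul1=24; issue MUL r1<-Mul1  regs: r0:3,r1:Mul1,r2:8,r3:9,r4:7,r5:9
  c7: CDB Mul2=81; issue MUL r1<-Mul2  regs: r0:3,r1:Mul2,r2:8,r3:9,r4:7,r5:9
  c8: issue SUB r0<-Add1  regs: r0:Add1,r1:Mul2,r2:8,r3:9,r4:7,r5:9
  c9: issue SUB r3<-Add2  regs: r0:Add1,r1:Mul2,r2:8,r3:Add2,r4:7,r5:9
  c10: issue ADD r2<-Add3  regs: r0:Add1,r1:Mul2,r2:Add3,r3:Add2,r4:7,r5:9
  c11: CDB Mul1=27; issue MUL r1<-Mul1  regs: r0:Add1,r1:Mul1,r2:Add3,r3:Add2,r4:7,r5:9
  c12: stall  regs: r0:Add1,r1:Mul1,r2:Add3,r3:Add2,r4:7,r5:9
  c13: stall  regs: r0:Add1,r1:Mul1,r2:Add3,r3:Add2,r4:7,r5:9
  c14: stall  regs: r0:Add1,r1:Mul1,r2:Add3,r3:Add2,r4:7,r5:9
  c15: stall  regs: r0:Add1,r1:Mul1,r2:Add3,r3:Add2,r4:7,r5:9
  c16: CDB Mul2=243; issue MUL r0<-Mul2  regs: r0:Mul2,r1:Mul1,r2:Add3,r3:Add2,r4:7,r5:9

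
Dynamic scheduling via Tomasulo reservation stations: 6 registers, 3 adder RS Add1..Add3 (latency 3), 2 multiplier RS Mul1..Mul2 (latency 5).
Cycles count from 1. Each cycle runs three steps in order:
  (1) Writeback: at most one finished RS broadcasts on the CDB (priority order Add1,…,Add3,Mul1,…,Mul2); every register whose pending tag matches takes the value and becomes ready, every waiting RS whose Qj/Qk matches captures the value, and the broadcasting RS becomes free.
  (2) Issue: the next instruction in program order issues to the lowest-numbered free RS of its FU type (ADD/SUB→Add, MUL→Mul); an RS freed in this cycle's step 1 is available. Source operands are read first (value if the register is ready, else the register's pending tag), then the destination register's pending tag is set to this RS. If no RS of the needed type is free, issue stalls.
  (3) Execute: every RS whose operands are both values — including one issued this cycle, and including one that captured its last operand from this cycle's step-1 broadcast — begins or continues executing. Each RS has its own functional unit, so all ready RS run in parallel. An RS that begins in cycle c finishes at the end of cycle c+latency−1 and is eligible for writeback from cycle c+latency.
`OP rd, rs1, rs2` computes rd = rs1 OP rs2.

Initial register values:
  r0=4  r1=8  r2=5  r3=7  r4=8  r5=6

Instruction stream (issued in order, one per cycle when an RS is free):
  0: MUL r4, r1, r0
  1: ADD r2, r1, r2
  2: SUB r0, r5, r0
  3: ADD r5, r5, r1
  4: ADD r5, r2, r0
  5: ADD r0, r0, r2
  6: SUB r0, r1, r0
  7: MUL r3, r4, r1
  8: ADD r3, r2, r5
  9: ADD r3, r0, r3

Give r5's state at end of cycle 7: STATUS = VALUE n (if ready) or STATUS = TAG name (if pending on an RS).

c1: issue MUL r4<-Mul1 | r0:4,r1:8,r2:5,r3:7,r4:Mul1,r5:6
c2: issue ADD r2<-Add1 | r0:4,r1:8,r2:Add1,r3:7,r4:Mul1,r5:6
c3: issue SUB r0<-Add2 | r0:Add2,r1:8,r2:Add1,r3:7,r4:Mul1,r5:6
c4: issue ADD r5<-Add3 | r0:Add2,r1:8,r2:Add1,r3:7,r4:Mul1,r5:Add3
c5: CDB Add1=13; issue ADD r5<-Add1 | r0:Add2,r1:8,r2:13,r3:7,r4:Mul1,r5:Add1
c6: CDB Add2=2; issue ADD r0<-Add2 | r0:Add2,r1:8,r2:13,r3:7,r4:Mul1,r5:Add1
c7: CDB Add3=14; issue SUB r0<-Add3 | r0:Add3,r1:8,r2:13,r3:7,r4:Mul1,r5:Add1

STATUS = TAG Add1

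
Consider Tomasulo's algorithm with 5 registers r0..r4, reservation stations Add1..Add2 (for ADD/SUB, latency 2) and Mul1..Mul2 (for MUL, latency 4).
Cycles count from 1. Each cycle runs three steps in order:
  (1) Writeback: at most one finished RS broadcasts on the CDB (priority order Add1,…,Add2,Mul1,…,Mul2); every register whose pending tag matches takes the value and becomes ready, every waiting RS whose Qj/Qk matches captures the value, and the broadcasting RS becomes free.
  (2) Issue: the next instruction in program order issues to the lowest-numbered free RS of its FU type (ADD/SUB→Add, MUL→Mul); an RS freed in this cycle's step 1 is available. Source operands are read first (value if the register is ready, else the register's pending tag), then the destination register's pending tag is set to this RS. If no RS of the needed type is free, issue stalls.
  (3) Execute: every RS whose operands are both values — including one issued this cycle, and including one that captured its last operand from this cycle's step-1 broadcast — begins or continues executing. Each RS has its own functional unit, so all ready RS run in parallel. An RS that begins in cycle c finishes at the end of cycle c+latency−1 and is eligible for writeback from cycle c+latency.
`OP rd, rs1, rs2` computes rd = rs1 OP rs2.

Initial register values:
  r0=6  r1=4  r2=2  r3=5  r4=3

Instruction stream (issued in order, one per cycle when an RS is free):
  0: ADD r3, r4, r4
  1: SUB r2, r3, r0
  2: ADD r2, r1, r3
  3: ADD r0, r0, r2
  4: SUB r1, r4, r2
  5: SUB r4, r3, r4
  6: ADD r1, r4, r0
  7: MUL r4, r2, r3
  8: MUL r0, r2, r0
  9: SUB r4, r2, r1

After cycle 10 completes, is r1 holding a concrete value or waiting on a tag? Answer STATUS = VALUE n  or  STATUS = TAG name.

STATUS = TAG Add2

c1: issue ADD r3<-Add1 | r0:6,r1:4,r2:2,r3:Add1,r4:3
c2: issue SUB r2<-Add2 | r0:6,r1:4,r2:Add2,r3:Add1,r4:3
c3: CDB Add1=6; issue ADD r2<-Add1 | r0:6,r1:4,r2:Add1,r3:6,r4:3
c4: stall | r0:6,r1:4,r2:Add1,r3:6,r4:3
c5: CDB Add1=10; issue ADD r0<-Add1 | r0:Add1,r1:4,r2:10,r3:6,r4:3
c6: CDB Add2=0; issue SUB r1<-Add2 | r0:Add1,r1:Add2,r2:10,r3:6,r4:3
c7: CDB Add1=16; issue SUB r4<-Add1 | r0:16,r1:Add2,r2:10,r3:6,r4:Add1
c8: CDB Add2=-7; issue ADD r1<-Add2 | r0:16,r1:Add2,r2:10,r3:6,r4:Add1
c9: CDB Add1=3; issue MUL r4<-Mul1 | r0:16,r1:Add2,r2:10,r3:6,r4:Mul1
c10: issue MUL r0<-Mul2 | r0:Mul2,r1:Add2,r2:10,r3:6,r4:Mul1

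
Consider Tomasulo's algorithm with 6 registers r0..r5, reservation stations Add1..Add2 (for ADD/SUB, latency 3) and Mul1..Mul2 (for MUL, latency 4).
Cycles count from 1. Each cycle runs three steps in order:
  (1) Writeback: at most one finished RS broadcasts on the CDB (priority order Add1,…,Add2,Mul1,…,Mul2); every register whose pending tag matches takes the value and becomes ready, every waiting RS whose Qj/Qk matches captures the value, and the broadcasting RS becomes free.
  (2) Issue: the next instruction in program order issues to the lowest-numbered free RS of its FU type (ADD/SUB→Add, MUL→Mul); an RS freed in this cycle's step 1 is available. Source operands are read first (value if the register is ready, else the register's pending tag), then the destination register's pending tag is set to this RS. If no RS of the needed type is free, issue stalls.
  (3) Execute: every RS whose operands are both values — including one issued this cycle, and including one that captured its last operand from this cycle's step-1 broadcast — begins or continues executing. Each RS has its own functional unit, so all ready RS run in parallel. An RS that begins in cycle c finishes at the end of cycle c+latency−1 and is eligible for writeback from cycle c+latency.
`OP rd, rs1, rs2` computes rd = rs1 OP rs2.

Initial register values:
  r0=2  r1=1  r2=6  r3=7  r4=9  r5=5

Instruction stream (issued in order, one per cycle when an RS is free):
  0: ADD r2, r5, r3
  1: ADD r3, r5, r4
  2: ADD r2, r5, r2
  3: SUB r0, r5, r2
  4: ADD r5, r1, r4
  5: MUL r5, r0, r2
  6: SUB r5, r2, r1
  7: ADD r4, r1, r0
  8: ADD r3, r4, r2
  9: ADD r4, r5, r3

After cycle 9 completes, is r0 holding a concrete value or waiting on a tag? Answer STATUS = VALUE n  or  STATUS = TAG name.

STATUS = TAG Add2

c1: issue ADD r2<-Add1 | r0:2,r1:1,r2:Add1,r3:7,r4:9,r5:5
c2: issue ADD r3<-Add2 | r0:2,r1:1,r2:Add1,r3:Add2,r4:9,r5:5
c3: stall | r0:2,r1:1,r2:Add1,r3:Add2,r4:9,r5:5
c4: CDB Add1=12; issue ADD r2<-Add1 | r0:2,r1:1,r2:Add1,r3:Add2,r4:9,r5:5
c5: CDB Add2=14; issue SUB r0<-Add2 | r0:Add2,r1:1,r2:Add1,r3:14,r4:9,r5:5
c6: stall | r0:Add2,r1:1,r2:Add1,r3:14,r4:9,r5:5
c7: CDB Add1=17; issue ADD r5<-Add1 | r0:Add2,r1:1,r2:17,r3:14,r4:9,r5:Add1
c8: issue MUL r5<-Mul1 | r0:Add2,r1:1,r2:17,r3:14,r4:9,r5:Mul1
c9: stall | r0:Add2,r1:1,r2:17,r3:14,r4:9,r5:Mul1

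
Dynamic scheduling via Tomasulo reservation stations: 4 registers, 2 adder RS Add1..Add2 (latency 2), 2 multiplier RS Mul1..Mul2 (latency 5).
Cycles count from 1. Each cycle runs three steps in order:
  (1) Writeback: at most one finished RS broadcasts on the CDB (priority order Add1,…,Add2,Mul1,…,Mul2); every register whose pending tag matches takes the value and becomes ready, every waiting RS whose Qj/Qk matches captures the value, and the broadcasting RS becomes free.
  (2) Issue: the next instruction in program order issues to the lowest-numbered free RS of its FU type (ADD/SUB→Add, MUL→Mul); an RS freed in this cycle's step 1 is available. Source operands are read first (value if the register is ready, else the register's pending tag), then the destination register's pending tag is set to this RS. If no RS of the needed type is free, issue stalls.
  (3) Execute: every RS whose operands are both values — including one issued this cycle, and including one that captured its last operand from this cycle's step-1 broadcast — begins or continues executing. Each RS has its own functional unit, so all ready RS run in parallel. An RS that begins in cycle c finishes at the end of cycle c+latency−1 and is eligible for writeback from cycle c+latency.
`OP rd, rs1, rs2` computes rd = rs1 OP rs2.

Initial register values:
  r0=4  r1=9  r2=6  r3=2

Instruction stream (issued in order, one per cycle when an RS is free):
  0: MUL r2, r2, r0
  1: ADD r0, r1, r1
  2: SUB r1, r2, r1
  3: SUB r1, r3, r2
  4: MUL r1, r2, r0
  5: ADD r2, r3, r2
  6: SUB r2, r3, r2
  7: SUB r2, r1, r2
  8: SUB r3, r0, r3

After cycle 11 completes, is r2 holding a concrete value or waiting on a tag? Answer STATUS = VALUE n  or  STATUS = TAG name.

STATUS = TAG Add1

cycle 1: issue MUL r2<-Mul1 // r0:4,r1:9,r2:Mul1,r3:2
cycle 2: issue ADD r0<-Add1 // r0:Add1,r1:9,r2:Mul1,r3:2
cycle 3: issue SUB r1<-Add2 // r0:Add1,r1:Add2,r2:Mul1,r3:2
cycle 4: CDB Add1=18; issue SUB r1<-Add1 // r0:18,r1:Add1,r2:Mul1,r3:2
cycle 5: issue MUL r1<-Mul2 // r0:18,r1:Mul2,r2:Mul1,r3:2
cycle 6: CDB Mul1=24; stall // r0:18,r1:Mul2,r2:24,r3:2
cycle 7: stall // r0:18,r1:Mul2,r2:24,r3:2
cycle 8: CDB Add1=-22; issue ADD r2<-Add1 // r0:18,r1:Mul2,r2:Add1,r3:2
cycle 9: CDB Add2=15; issue SUB r2<-Add2 // r0:18,r1:Mul2,r2:Add2,r3:2
cycle 10: CDB Add1=26; issue SUB r2<-Add1 // r0:18,r1:Mul2,r2:Add1,r3:2
cycle 11: CDB Mul2=432; stall // r0:18,r1:432,r2:Add1,r3:2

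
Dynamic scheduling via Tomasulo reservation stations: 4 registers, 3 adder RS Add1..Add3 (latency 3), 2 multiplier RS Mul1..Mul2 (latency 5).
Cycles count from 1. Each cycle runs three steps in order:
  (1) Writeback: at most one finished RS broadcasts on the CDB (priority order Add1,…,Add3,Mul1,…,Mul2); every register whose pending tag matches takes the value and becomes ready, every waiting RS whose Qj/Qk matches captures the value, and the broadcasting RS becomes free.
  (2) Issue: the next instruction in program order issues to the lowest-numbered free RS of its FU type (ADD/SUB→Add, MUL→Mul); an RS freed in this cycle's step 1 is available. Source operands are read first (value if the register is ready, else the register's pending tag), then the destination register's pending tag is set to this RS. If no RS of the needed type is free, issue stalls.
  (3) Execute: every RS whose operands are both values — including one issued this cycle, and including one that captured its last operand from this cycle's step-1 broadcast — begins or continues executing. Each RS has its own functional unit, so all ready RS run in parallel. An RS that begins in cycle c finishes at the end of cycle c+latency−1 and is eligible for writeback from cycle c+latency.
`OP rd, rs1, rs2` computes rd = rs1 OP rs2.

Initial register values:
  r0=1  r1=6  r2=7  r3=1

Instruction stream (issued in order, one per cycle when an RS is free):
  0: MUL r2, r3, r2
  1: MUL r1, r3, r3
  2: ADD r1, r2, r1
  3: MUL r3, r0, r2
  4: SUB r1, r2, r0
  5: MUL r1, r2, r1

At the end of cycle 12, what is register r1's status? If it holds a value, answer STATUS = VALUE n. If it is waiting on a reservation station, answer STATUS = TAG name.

cycle 1: issue MUL r2<-Mul1 // r0:1,r1:6,r2:Mul1,r3:1
cycle 2: issue MUL r1<-Mul2 // r0:1,r1:Mul2,r2:Mul1,r3:1
cycle 3: issue ADD r1<-Add1 // r0:1,r1:Add1,r2:Mul1,r3:1
cycle 4: stall // r0:1,r1:Add1,r2:Mul1,r3:1
cycle 5: stall // r0:1,r1:Add1,r2:Mul1,r3:1
cycle 6: CDB Mul1=7; issue MUL r3<-Mul1 // r0:1,r1:Add1,r2:7,r3:Mul1
cycle 7: CDB Mul2=1; issue SUB r1<-Add2 // r0:1,r1:Add2,r2:7,r3:Mul1
cycle 8: issue MUL r1<-Mul2 // r0:1,r1:Mul2,r2:7,r3:Mul1
cycle 9: - // r0:1,r1:Mul2,r2:7,r3:Mul1
cycle 10: CDB Add1=8 // r0:1,r1:Mul2,r2:7,r3:Mul1
cycle 11: CDB Add2=6 // r0:1,r1:Mul2,r2:7,r3:Mul1
cycle 12: CDB Mul1=7 // r0:1,r1:Mul2,r2:7,r3:7

STATUS = TAG Mul2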